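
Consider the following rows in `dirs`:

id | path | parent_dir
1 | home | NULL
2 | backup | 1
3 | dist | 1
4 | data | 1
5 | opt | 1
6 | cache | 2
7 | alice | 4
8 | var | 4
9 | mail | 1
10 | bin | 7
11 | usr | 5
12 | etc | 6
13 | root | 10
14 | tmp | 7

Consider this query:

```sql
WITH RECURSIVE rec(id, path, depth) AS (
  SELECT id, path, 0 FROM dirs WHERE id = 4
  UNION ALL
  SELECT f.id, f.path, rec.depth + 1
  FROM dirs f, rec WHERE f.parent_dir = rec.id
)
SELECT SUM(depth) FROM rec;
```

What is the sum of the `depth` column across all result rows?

Base: id=4 (data) at depth 0.
Iteration 1: rows with parent_dir in {4} -> alice (id 7, depth 1), var (id 8, depth 1).
Iteration 2: rows with parent_dir in {7,8} -> bin (id 10, depth 2), tmp (id 14, depth 2).
Iteration 3: rows with parent_dir in {10,14} -> root (id 13, depth 3).
Iteration 4: no rows with parent_dir in {13}; recursion stops.
SUM(depth) = 0 + 1 + 1 + 2 + 2 + 3 = 9.

9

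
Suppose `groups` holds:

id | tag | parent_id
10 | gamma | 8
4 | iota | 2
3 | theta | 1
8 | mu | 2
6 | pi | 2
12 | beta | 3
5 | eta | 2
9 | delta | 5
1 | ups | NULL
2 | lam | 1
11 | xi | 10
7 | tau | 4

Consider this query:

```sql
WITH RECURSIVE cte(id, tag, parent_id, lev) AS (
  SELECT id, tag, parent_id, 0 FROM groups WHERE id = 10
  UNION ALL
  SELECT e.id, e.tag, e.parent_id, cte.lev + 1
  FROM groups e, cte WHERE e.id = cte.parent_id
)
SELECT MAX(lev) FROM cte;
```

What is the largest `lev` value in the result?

Base: id=10 (gamma), parent_id=8, lev 0.
Iteration 1: join on id=8 -> mu (id 8, parent_id=2, lev 1).
Iteration 2: join on id=2 -> lam (id 2, parent_id=1, lev 2).
Iteration 3: join on id=1 -> ups (id 1, parent_id=NULL, lev 3).
Iteration 4: parent_id is NULL; no match; recursion stops.
lev values: 0, 1, 2, 3; the maximum is 3.

3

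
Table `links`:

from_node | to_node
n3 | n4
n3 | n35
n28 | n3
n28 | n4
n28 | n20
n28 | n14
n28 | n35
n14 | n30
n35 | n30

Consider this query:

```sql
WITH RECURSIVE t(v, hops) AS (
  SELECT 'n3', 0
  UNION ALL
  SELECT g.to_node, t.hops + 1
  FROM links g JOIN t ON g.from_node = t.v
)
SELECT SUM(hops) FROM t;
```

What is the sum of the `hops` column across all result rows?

Base: (n3, hops=0).
Iteration 1: edges from {n3} -> (n35, hops=1), (n4, hops=1).
Iteration 2: edges from {n35,n4} -> (n30, hops=2).
Iteration 3: no outgoing edges from {n30}; recursion stops.
SUM(hops) = 0 + 1 + 1 + 2 = 4.

4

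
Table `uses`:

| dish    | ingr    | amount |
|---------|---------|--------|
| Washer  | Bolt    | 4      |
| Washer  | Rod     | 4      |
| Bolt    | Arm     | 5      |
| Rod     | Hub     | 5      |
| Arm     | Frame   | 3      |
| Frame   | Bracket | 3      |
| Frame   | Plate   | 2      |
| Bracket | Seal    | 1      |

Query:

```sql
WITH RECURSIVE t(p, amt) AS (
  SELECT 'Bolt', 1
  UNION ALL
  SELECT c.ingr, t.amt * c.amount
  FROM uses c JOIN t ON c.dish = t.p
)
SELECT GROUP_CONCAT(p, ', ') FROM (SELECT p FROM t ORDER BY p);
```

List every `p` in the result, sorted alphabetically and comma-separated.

Arm, Bolt, Bracket, Frame, Plate, Seal

Base: (Bolt, amt=1).
Iteration 1: components of {Bolt} -> Arm = 1*5 = 5.
Iteration 2: components of {Arm} -> Frame = 5*3 = 15.
Iteration 3: components of {Frame} -> Bracket = 15*3 = 45, Plate = 15*2 = 30.
Iteration 4: components of {Bracket,Plate} -> Seal = 45*1 = 45.
Iteration 5: no further components; recursion stops.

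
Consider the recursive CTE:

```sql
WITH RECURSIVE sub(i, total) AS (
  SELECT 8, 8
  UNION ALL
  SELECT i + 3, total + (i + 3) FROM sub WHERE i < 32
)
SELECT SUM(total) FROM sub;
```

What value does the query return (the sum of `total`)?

720

Base: i=8, total=8.
Iteration 1: 8 < 32 holds -> i = 8 + 3 = 11, total = 8 + 11 = 19.
Iteration 2: 11 < 32 holds -> i = 11 + 3 = 14, total = 19 + 14 = 33.
Iteration 3: 14 < 32 holds -> i = 14 + 3 = 17, total = 33 + 17 = 50.
Iteration 4: 17 < 32 holds -> i = 17 + 3 = 20, total = 50 + 20 = 70.
Iteration 5: 20 < 32 holds -> i = 20 + 3 = 23, total = 70 + 23 = 93.
Iteration 6: 23 < 32 holds -> i = 23 + 3 = 26, total = 93 + 26 = 119.
Iteration 7: 26 < 32 holds -> i = 26 + 3 = 29, total = 119 + 29 = 148.
Iteration 8: 29 < 32 holds -> i = 29 + 3 = 32, total = 148 + 32 = 180.
Iteration 9: 32 < 32 fails; recursion stops.
SUM(total) = 8 + 19 + 33 + 50 + 70 + 93 + 119 + 148 + 180 = 720.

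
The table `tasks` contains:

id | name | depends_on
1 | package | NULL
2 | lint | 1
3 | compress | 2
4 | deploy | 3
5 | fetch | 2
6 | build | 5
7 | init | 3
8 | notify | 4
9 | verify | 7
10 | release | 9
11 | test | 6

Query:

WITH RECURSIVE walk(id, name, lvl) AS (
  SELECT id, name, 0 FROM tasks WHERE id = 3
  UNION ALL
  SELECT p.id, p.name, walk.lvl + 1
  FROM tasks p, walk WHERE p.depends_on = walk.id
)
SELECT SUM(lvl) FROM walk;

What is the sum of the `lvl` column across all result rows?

Base: id=3 (compress) at lvl 0.
Iteration 1: rows with depends_on in {3} -> deploy (id 4, lvl 1), init (id 7, lvl 1).
Iteration 2: rows with depends_on in {4,7} -> notify (id 8, lvl 2), verify (id 9, lvl 2).
Iteration 3: rows with depends_on in {8,9} -> release (id 10, lvl 3).
Iteration 4: no rows with depends_on in {10}; recursion stops.
SUM(lvl) = 0 + 1 + 1 + 2 + 2 + 3 = 9.

9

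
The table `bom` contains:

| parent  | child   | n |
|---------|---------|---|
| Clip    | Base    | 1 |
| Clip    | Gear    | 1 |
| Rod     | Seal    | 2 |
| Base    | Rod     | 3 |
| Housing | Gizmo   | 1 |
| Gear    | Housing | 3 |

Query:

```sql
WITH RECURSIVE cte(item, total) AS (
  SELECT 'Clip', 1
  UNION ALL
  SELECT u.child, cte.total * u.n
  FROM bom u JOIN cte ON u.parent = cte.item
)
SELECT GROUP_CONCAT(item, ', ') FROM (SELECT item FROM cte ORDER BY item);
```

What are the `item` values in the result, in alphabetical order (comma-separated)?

Base: (Clip, total=1).
Iteration 1: components of {Clip} -> Base = 1*1 = 1, Gear = 1*1 = 1.
Iteration 2: components of {Base,Gear} -> Housing = 1*3 = 3, Rod = 1*3 = 3.
Iteration 3: components of {Housing,Rod} -> Gizmo = 3*1 = 3, Seal = 3*2 = 6.
Iteration 4: no further components; recursion stops.

Base, Clip, Gear, Gizmo, Housing, Rod, Seal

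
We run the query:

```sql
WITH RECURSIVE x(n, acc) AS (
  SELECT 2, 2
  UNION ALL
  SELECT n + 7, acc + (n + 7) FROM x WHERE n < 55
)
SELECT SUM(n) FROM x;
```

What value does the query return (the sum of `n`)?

270

Base: n=2, acc=2.
Iteration 1: 2 < 55 holds -> n = 2 + 7 = 9, acc = 2 + 9 = 11.
Iteration 2: 9 < 55 holds -> n = 9 + 7 = 16, acc = 11 + 16 = 27.
Iteration 3: 16 < 55 holds -> n = 16 + 7 = 23, acc = 27 + 23 = 50.
Iteration 4: 23 < 55 holds -> n = 23 + 7 = 30, acc = 50 + 30 = 80.
Iteration 5: 30 < 55 holds -> n = 30 + 7 = 37, acc = 80 + 37 = 117.
Iteration 6: 37 < 55 holds -> n = 37 + 7 = 44, acc = 117 + 44 = 161.
Iteration 7: 44 < 55 holds -> n = 44 + 7 = 51, acc = 161 + 51 = 212.
Iteration 8: 51 < 55 holds -> n = 51 + 7 = 58, acc = 212 + 58 = 270.
Iteration 9: 58 < 55 fails; recursion stops.
SUM(n) = 2 + 9 + 16 + 23 + 30 + 37 + 44 + 51 + 58 = 270.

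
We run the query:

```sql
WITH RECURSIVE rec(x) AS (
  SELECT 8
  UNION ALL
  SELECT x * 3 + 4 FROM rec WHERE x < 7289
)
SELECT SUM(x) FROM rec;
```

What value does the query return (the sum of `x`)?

32784

Base: x=8.
Iteration 1: 8 < 7289 holds -> x = 8 * 3 + 4 = 28.
Iteration 2: 28 < 7289 holds -> x = 28 * 3 + 4 = 88.
Iteration 3: 88 < 7289 holds -> x = 88 * 3 + 4 = 268.
Iteration 4: 268 < 7289 holds -> x = 268 * 3 + 4 = 808.
Iteration 5: 808 < 7289 holds -> x = 808 * 3 + 4 = 2428.
Iteration 6: 2428 < 7289 holds -> x = 2428 * 3 + 4 = 7288.
Iteration 7: 7288 < 7289 holds -> x = 7288 * 3 + 4 = 21868.
Iteration 8: 21868 < 7289 fails; recursion stops.
SUM(x) = 8 + 28 + 88 + 268 + 808 + 2428 + 7288 + 21868 = 32784.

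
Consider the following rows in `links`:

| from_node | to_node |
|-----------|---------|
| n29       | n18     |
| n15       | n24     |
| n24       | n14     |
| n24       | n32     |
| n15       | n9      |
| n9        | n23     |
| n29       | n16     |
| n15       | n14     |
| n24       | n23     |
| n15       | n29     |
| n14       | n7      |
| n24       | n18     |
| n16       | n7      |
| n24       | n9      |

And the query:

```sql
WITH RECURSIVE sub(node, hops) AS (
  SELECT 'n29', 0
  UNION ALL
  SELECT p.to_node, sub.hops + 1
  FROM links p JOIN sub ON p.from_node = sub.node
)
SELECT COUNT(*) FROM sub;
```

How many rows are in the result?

4

Base: (n29, hops=0).
Iteration 1: edges from {n29} -> (n16, hops=1), (n18, hops=1).
Iteration 2: edges from {n16,n18} -> (n7, hops=2).
Iteration 3: no outgoing edges from {n7}; recursion stops.
Total rows emitted: 4.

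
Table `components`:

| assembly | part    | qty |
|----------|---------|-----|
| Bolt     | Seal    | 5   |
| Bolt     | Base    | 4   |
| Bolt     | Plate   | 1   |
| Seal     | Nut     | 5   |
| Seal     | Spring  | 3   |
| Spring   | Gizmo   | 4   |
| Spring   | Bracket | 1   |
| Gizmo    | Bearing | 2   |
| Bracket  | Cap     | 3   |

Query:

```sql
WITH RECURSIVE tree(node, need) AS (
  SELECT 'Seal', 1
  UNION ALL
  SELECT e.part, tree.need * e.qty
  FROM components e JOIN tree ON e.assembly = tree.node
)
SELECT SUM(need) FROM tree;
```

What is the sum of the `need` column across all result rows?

Base: (Seal, need=1).
Iteration 1: components of {Seal} -> Nut = 1*5 = 5, Spring = 1*3 = 3.
Iteration 2: components of {Nut,Spring} -> Bracket = 3*1 = 3, Gizmo = 3*4 = 12.
Iteration 3: components of {Bracket,Gizmo} -> Bearing = 12*2 = 24, Cap = 3*3 = 9.
Iteration 4: no further components; recursion stops.
SUM(need) = 1 + 5 + 3 + 12 + 3 + 24 + 9 = 57.

57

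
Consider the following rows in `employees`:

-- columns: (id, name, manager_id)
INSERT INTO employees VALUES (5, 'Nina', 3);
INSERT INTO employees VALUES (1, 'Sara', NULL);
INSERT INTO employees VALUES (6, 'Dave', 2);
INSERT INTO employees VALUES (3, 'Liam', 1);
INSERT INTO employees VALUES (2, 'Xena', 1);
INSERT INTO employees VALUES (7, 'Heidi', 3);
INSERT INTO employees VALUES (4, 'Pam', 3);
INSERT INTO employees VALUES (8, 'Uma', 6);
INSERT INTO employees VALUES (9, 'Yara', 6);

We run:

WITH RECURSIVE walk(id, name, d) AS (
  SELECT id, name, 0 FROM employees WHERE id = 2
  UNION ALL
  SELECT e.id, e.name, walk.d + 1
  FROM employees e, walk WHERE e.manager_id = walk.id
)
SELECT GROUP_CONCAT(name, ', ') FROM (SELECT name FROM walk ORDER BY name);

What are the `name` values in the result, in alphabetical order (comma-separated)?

Dave, Uma, Xena, Yara

Base: id=2 (Xena) at d 0.
Iteration 1: rows with manager_id in {2} -> Dave (id 6, d 1).
Iteration 2: rows with manager_id in {6} -> Uma (id 8, d 2), Yara (id 9, d 2).
Iteration 3: no rows with manager_id in {8,9}; recursion stops.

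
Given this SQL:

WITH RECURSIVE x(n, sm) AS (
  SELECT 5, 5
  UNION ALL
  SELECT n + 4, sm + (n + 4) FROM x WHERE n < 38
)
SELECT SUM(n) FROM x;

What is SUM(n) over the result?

Base: n=5, sm=5.
Iteration 1: 5 < 38 holds -> n = 5 + 4 = 9, sm = 5 + 9 = 14.
Iteration 2: 9 < 38 holds -> n = 9 + 4 = 13, sm = 14 + 13 = 27.
Iteration 3: 13 < 38 holds -> n = 13 + 4 = 17, sm = 27 + 17 = 44.
Iteration 4: 17 < 38 holds -> n = 17 + 4 = 21, sm = 44 + 21 = 65.
Iteration 5: 21 < 38 holds -> n = 21 + 4 = 25, sm = 65 + 25 = 90.
Iteration 6: 25 < 38 holds -> n = 25 + 4 = 29, sm = 90 + 29 = 119.
Iteration 7: 29 < 38 holds -> n = 29 + 4 = 33, sm = 119 + 33 = 152.
Iteration 8: 33 < 38 holds -> n = 33 + 4 = 37, sm = 152 + 37 = 189.
Iteration 9: 37 < 38 holds -> n = 37 + 4 = 41, sm = 189 + 41 = 230.
Iteration 10: 41 < 38 fails; recursion stops.
SUM(n) = 5 + 9 + 13 + 17 + 21 + 25 + 29 + 33 + 37 + 41 = 230.

230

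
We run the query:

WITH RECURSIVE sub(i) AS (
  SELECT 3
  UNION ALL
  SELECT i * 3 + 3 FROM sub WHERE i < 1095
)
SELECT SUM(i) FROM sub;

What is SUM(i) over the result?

Base: i=3.
Iteration 1: 3 < 1095 holds -> i = 3 * 3 + 3 = 12.
Iteration 2: 12 < 1095 holds -> i = 12 * 3 + 3 = 39.
Iteration 3: 39 < 1095 holds -> i = 39 * 3 + 3 = 120.
Iteration 4: 120 < 1095 holds -> i = 120 * 3 + 3 = 363.
Iteration 5: 363 < 1095 holds -> i = 363 * 3 + 3 = 1092.
Iteration 6: 1092 < 1095 holds -> i = 1092 * 3 + 3 = 3279.
Iteration 7: 3279 < 1095 fails; recursion stops.
SUM(i) = 3 + 12 + 39 + 120 + 363 + 1092 + 3279 = 4908.

4908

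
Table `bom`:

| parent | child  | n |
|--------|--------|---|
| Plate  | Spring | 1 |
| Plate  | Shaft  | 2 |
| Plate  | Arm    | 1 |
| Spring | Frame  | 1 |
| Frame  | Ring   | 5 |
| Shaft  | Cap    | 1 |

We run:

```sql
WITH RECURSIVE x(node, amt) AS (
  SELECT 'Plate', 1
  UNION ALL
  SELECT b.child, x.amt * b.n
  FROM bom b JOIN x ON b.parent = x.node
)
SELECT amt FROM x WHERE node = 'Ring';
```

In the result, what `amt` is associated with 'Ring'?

5

Base: (Plate, amt=1).
Iteration 1: components of {Plate} -> Arm = 1*1 = 1, Shaft = 1*2 = 2, Spring = 1*1 = 1.
Iteration 2: components of {Arm,Shaft,Spring} -> Cap = 2*1 = 2, Frame = 1*1 = 1.
Iteration 3: components of {Cap,Frame} -> Ring = 1*5 = 5.
Iteration 4: no further components; recursion stops.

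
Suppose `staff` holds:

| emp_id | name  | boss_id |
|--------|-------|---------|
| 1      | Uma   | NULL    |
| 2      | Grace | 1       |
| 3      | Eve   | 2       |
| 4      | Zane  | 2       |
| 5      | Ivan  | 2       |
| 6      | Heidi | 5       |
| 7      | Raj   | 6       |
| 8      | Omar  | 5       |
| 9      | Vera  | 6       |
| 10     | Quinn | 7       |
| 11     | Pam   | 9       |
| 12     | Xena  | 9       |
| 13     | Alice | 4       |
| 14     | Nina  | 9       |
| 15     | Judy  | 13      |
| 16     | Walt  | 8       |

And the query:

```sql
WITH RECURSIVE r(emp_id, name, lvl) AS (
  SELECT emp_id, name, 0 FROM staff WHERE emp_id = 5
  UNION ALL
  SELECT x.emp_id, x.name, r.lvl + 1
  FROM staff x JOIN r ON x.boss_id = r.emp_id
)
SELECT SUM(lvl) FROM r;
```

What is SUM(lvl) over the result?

20

Base: emp_id=5 (Ivan) at lvl 0.
Iteration 1: rows with boss_id in {5} -> Heidi (id 6, lvl 1), Omar (id 8, lvl 1).
Iteration 2: rows with boss_id in {6,8} -> Raj (id 7, lvl 2), Vera (id 9, lvl 2), Walt (id 16, lvl 2).
Iteration 3: rows with boss_id in {7,9,16} -> Quinn (id 10, lvl 3), Pam (id 11, lvl 3), Xena (id 12, lvl 3), Nina (id 14, lvl 3).
Iteration 4: no rows with boss_id in {10,11,12,14}; recursion stops.
SUM(lvl) = 0 + 1 + 1 + 2 + 2 + 2 + 3 + 3 + 3 + 3 = 20.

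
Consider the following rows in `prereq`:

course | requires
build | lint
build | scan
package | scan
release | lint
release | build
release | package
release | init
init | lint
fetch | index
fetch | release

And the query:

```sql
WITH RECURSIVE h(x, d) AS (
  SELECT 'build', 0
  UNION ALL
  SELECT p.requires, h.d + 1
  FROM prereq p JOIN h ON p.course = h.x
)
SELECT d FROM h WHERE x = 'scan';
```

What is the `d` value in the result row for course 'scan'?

1

Base: (build, d=0).
Iteration 1: edges from {build} -> (lint, d=1), (scan, d=1).
Iteration 2: no outgoing edges from {lint,scan}; recursion stops.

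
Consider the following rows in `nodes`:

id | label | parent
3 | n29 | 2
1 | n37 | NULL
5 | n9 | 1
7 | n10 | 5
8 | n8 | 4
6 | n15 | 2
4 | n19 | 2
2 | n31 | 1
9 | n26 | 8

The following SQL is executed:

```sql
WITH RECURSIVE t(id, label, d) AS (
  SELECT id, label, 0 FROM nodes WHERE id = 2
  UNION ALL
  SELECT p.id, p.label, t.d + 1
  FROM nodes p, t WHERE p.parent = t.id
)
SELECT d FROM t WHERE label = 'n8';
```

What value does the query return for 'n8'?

2

Base: id=2 (n31) at d 0.
Iteration 1: rows with parent in {2} -> n29 (id 3, d 1), n19 (id 4, d 1), n15 (id 6, d 1).
Iteration 2: rows with parent in {3,4,6} -> n8 (id 8, d 2).
Iteration 3: rows with parent in {8} -> n26 (id 9, d 3).
Iteration 4: no rows with parent in {9}; recursion stops.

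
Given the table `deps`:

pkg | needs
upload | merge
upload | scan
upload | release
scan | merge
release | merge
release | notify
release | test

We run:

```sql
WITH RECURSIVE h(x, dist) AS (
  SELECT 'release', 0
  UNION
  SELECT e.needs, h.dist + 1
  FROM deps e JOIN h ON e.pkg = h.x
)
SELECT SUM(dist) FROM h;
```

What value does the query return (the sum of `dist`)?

3

Base: (release, dist=0).
Iteration 1: edges from {release} -> (merge, dist=1), (notify, dist=1), (test, dist=1).
Iteration 2: no outgoing edges from {merge,notify,test}; recursion stops.
SUM(dist) = 0 + 1 + 1 + 1 = 3.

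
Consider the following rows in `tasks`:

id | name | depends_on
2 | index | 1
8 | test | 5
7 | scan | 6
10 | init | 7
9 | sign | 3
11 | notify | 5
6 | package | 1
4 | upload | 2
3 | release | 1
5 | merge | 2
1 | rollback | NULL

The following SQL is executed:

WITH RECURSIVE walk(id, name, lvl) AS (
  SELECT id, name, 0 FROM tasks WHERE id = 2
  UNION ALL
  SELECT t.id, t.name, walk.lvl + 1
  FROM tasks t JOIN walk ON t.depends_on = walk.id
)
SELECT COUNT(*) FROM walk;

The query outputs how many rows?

5

Base: id=2 (index) at lvl 0.
Iteration 1: rows with depends_on in {2} -> upload (id 4, lvl 1), merge (id 5, lvl 1).
Iteration 2: rows with depends_on in {4,5} -> test (id 8, lvl 2), notify (id 11, lvl 2).
Iteration 3: no rows with depends_on in {8,11}; recursion stops.
Total rows emitted: 5.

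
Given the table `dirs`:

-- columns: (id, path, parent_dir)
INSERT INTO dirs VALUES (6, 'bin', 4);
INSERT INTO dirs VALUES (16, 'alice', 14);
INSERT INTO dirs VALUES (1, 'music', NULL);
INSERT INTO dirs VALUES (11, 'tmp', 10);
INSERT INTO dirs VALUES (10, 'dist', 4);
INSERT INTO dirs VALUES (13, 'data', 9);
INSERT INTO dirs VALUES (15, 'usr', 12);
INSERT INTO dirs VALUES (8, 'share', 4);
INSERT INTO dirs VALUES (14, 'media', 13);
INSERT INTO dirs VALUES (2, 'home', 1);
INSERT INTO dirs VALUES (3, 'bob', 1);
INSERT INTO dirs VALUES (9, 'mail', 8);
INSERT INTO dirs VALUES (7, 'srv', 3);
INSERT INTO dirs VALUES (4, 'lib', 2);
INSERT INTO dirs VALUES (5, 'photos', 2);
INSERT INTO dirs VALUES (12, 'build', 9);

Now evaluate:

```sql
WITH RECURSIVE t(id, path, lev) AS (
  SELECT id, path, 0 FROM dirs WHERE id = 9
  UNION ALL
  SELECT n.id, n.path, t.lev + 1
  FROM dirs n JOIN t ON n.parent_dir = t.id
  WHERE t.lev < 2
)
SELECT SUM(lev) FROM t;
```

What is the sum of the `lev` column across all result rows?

Base: id=9 (mail) at lev 0.
Iteration 1: rows with parent_dir in {9} -> build (id 12, lev 1), data (id 13, lev 1).
Iteration 2: rows with parent_dir in {12,13} -> media (id 14, lev 2), usr (id 15, lev 2).
Iteration 3: lev < 2 fails for all current rows; recursion stops.
SUM(lev) = 0 + 1 + 1 + 2 + 2 = 6.

6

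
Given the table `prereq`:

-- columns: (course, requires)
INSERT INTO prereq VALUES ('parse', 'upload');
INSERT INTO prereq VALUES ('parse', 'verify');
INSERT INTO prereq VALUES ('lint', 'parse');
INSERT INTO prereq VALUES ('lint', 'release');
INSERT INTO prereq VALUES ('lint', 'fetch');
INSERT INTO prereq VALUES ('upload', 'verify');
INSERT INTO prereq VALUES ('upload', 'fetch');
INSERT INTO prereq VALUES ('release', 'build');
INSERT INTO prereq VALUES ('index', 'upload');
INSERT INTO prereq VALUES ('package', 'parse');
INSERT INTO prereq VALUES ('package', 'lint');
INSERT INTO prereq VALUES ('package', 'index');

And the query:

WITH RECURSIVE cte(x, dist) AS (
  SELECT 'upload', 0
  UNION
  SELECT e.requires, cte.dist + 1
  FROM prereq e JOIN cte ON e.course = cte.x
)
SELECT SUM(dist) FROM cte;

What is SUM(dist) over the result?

2

Base: (upload, dist=0).
Iteration 1: edges from {upload} -> (fetch, dist=1), (verify, dist=1).
Iteration 2: no outgoing edges from {fetch,verify}; recursion stops.
SUM(dist) = 0 + 1 + 1 = 2.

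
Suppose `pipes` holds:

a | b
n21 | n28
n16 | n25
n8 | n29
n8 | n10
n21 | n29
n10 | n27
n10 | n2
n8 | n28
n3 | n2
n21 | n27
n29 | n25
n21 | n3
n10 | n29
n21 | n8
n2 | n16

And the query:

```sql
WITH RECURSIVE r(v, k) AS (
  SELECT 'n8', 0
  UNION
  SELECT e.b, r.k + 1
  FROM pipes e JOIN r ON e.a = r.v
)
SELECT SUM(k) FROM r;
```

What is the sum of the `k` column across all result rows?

Base: (n8, k=0).
Iteration 1: edges from {n8} -> (n10, k=1), (n28, k=1), (n29, k=1).
Iteration 2: edges from {n10,n28,n29} -> (n2, k=2), (n25, k=2), (n27, k=2), (n29, k=2).
Iteration 3: edges from {n2,n25,n27,n29} -> (n16, k=3), (n25, k=3).
Iteration 4: edges from {n16,n25} -> (n25, k=4).
Iteration 5: no outgoing edges from {n25}; recursion stops.
SUM(k) = 0 + 1 + 1 + 1 + 2 + 2 + 2 + 2 + 3 + 3 + 4 = 21.

21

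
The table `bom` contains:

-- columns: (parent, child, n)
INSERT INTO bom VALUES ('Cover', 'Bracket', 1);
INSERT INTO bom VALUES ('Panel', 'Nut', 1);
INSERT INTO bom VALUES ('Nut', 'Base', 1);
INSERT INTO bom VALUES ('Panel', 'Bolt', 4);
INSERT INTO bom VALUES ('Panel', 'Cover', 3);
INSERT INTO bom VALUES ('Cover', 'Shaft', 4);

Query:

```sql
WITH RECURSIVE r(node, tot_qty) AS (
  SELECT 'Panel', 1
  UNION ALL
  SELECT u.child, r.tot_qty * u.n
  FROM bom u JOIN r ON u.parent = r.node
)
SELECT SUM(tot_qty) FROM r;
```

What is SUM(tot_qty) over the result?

25

Base: (Panel, tot_qty=1).
Iteration 1: components of {Panel} -> Bolt = 1*4 = 4, Cover = 1*3 = 3, Nut = 1*1 = 1.
Iteration 2: components of {Bolt,Cover,Nut} -> Base = 1*1 = 1, Bracket = 3*1 = 3, Shaft = 3*4 = 12.
Iteration 3: no further components; recursion stops.
SUM(tot_qty) = 1 + 3 + 4 + 1 + 3 + 12 + 1 = 25.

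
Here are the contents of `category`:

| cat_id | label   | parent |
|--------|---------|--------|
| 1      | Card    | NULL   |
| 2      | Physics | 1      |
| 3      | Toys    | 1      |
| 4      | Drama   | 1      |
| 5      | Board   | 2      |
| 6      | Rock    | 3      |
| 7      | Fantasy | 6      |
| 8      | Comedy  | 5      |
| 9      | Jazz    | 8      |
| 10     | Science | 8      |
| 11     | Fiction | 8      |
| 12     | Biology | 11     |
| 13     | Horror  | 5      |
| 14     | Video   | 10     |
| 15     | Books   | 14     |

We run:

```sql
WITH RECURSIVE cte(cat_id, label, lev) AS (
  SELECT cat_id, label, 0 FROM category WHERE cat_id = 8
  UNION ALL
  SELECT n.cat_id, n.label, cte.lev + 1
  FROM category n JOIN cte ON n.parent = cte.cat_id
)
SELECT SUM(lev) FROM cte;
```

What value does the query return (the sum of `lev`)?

Base: cat_id=8 (Comedy) at lev 0.
Iteration 1: rows with parent in {8} -> Jazz (id 9, lev 1), Science (id 10, lev 1), Fiction (id 11, lev 1).
Iteration 2: rows with parent in {9,10,11} -> Biology (id 12, lev 2), Video (id 14, lev 2).
Iteration 3: rows with parent in {12,14} -> Books (id 15, lev 3).
Iteration 4: no rows with parent in {15}; recursion stops.
SUM(lev) = 0 + 1 + 1 + 1 + 2 + 2 + 3 = 10.

10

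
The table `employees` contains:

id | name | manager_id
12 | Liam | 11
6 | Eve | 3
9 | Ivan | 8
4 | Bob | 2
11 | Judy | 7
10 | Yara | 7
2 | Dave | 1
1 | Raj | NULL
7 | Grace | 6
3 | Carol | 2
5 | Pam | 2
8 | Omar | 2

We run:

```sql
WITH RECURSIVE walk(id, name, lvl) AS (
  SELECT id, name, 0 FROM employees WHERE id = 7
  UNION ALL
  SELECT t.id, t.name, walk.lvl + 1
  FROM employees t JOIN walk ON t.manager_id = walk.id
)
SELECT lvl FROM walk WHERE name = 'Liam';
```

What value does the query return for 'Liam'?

Base: id=7 (Grace) at lvl 0.
Iteration 1: rows with manager_id in {7} -> Yara (id 10, lvl 1), Judy (id 11, lvl 1).
Iteration 2: rows with manager_id in {10,11} -> Liam (id 12, lvl 2).
Iteration 3: no rows with manager_id in {12}; recursion stops.

2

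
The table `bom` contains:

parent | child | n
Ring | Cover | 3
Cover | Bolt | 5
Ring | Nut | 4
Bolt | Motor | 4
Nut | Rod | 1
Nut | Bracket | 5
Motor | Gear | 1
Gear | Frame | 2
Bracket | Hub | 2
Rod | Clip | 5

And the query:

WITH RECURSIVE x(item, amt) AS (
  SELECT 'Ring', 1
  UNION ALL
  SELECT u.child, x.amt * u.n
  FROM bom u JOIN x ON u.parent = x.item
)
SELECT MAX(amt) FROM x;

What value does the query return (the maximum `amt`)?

120

Base: (Ring, amt=1).
Iteration 1: components of {Ring} -> Cover = 1*3 = 3, Nut = 1*4 = 4.
Iteration 2: components of {Cover,Nut} -> Bolt = 3*5 = 15, Bracket = 4*5 = 20, Rod = 4*1 = 4.
Iteration 3: components of {Bolt,Bracket,Rod} -> Clip = 4*5 = 20, Hub = 20*2 = 40, Motor = 15*4 = 60.
Iteration 4: components of {Clip,Hub,Motor} -> Gear = 60*1 = 60.
Iteration 5: components of {Gear} -> Frame = 60*2 = 120.
Iteration 6: no further components; recursion stops.
amt values: 1, 3, 4, 15, 4, 20, 60, 20, 40, 60, 120; the maximum is 120.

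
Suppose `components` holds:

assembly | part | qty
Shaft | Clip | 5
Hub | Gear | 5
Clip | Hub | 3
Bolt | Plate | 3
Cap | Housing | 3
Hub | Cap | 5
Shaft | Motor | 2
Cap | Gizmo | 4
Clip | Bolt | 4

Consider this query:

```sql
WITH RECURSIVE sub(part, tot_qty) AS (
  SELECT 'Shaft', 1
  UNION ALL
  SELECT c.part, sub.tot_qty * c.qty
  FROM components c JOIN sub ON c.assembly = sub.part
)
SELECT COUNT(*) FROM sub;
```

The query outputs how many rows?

10

Base: (Shaft, tot_qty=1).
Iteration 1: components of {Shaft} -> Clip = 1*5 = 5, Motor = 1*2 = 2.
Iteration 2: components of {Clip,Motor} -> Bolt = 5*4 = 20, Hub = 5*3 = 15.
Iteration 3: components of {Bolt,Hub} -> Cap = 15*5 = 75, Gear = 15*5 = 75, Plate = 20*3 = 60.
Iteration 4: components of {Cap,Gear,Plate} -> Gizmo = 75*4 = 300, Housing = 75*3 = 225.
Iteration 5: no further components; recursion stops.
Total rows emitted: 10.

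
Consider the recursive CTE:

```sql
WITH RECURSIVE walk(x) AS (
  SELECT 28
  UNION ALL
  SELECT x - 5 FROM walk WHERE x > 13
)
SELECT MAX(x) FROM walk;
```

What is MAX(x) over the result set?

Base: x=28.
Iteration 1: 28 > 13 holds -> x = 28 - 5 = 23.
Iteration 2: 23 > 13 holds -> x = 23 - 5 = 18.
Iteration 3: 18 > 13 holds -> x = 18 - 5 = 13.
Iteration 4: 13 > 13 fails; recursion stops.
x values: 28, 23, 18, 13; the maximum is 28.

28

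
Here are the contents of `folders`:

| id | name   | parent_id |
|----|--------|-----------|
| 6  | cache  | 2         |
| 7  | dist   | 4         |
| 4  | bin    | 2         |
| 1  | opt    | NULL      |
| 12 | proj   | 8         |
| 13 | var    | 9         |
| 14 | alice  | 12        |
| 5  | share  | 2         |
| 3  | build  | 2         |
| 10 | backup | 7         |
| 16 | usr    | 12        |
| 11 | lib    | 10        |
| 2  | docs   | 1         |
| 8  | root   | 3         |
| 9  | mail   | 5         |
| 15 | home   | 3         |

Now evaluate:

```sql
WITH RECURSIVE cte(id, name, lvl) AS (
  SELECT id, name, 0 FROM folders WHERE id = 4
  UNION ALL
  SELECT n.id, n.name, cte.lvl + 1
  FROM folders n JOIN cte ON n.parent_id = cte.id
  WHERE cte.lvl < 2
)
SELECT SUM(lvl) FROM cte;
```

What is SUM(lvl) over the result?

Base: id=4 (bin) at lvl 0.
Iteration 1: rows with parent_id in {4} -> dist (id 7, lvl 1).
Iteration 2: rows with parent_id in {7} -> backup (id 10, lvl 2).
Iteration 3: lvl < 2 fails for all current rows; recursion stops.
SUM(lvl) = 0 + 1 + 2 = 3.

3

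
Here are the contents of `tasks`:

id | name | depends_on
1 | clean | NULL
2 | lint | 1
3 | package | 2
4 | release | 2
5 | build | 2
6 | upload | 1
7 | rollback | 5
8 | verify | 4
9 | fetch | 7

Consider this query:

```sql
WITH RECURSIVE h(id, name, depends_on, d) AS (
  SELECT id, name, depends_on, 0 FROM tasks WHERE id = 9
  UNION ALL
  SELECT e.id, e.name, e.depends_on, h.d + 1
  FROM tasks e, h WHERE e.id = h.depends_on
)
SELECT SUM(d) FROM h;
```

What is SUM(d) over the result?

10

Base: id=9 (fetch), depends_on=7, d 0.
Iteration 1: join on id=7 -> rollback (id 7, depends_on=5, d 1).
Iteration 2: join on id=5 -> build (id 5, depends_on=2, d 2).
Iteration 3: join on id=2 -> lint (id 2, depends_on=1, d 3).
Iteration 4: join on id=1 -> clean (id 1, depends_on=NULL, d 4).
Iteration 5: depends_on is NULL; no match; recursion stops.
SUM(d) = 0 + 1 + 2 + 3 + 4 = 10.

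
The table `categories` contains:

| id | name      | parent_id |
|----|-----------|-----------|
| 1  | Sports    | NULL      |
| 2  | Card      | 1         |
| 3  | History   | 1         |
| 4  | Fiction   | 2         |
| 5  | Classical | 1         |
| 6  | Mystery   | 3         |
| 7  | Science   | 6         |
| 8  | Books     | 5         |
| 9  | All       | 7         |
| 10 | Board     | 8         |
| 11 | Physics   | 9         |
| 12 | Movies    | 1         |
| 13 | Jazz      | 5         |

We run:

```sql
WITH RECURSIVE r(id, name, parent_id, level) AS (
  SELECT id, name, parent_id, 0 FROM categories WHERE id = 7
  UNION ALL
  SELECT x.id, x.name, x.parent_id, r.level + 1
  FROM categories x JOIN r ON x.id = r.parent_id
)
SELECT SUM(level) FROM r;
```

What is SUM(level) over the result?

6

Base: id=7 (Science), parent_id=6, level 0.
Iteration 1: join on id=6 -> Mystery (id 6, parent_id=3, level 1).
Iteration 2: join on id=3 -> History (id 3, parent_id=1, level 2).
Iteration 3: join on id=1 -> Sports (id 1, parent_id=NULL, level 3).
Iteration 4: parent_id is NULL; no match; recursion stops.
SUM(level) = 0 + 1 + 2 + 3 = 6.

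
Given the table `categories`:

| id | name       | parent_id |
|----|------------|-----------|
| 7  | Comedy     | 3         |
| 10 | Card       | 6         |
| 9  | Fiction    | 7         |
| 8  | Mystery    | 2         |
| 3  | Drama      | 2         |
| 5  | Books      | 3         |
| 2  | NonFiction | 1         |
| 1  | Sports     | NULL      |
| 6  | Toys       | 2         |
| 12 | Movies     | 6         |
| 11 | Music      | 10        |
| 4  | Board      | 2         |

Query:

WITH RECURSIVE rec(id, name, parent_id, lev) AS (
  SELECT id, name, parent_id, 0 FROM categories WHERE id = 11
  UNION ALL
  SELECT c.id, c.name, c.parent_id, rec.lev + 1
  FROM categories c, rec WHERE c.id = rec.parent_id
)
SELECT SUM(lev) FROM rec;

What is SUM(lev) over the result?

10

Base: id=11 (Music), parent_id=10, lev 0.
Iteration 1: join on id=10 -> Card (id 10, parent_id=6, lev 1).
Iteration 2: join on id=6 -> Toys (id 6, parent_id=2, lev 2).
Iteration 3: join on id=2 -> NonFiction (id 2, parent_id=1, lev 3).
Iteration 4: join on id=1 -> Sports (id 1, parent_id=NULL, lev 4).
Iteration 5: parent_id is NULL; no match; recursion stops.
SUM(lev) = 0 + 1 + 2 + 3 + 4 = 10.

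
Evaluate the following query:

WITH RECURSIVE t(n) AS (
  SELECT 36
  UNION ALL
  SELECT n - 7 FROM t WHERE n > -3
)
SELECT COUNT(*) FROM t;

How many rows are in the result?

Base: n=36.
Iteration 1: 36 > -3 holds -> n = 36 - 7 = 29.
Iteration 2: 29 > -3 holds -> n = 29 - 7 = 22.
Iteration 3: 22 > -3 holds -> n = 22 - 7 = 15.
Iteration 4: 15 > -3 holds -> n = 15 - 7 = 8.
Iteration 5: 8 > -3 holds -> n = 8 - 7 = 1.
Iteration 6: 1 > -3 holds -> n = 1 - 7 = -6.
Iteration 7: -6 > -3 fails; recursion stops.
Total rows emitted: 7.

7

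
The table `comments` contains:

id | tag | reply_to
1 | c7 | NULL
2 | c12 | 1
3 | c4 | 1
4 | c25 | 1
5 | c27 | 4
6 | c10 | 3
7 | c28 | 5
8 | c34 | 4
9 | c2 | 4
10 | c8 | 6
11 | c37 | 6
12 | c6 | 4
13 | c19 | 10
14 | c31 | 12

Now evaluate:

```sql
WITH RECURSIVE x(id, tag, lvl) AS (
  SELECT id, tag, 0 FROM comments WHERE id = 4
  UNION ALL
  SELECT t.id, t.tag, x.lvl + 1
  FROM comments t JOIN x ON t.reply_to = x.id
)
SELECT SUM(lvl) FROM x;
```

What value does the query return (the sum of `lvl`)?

Base: id=4 (c25) at lvl 0.
Iteration 1: rows with reply_to in {4} -> c27 (id 5, lvl 1), c34 (id 8, lvl 1), c2 (id 9, lvl 1), c6 (id 12, lvl 1).
Iteration 2: rows with reply_to in {5,8,9,12} -> c28 (id 7, lvl 2), c31 (id 14, lvl 2).
Iteration 3: no rows with reply_to in {7,14}; recursion stops.
SUM(lvl) = 0 + 1 + 1 + 1 + 1 + 2 + 2 = 8.

8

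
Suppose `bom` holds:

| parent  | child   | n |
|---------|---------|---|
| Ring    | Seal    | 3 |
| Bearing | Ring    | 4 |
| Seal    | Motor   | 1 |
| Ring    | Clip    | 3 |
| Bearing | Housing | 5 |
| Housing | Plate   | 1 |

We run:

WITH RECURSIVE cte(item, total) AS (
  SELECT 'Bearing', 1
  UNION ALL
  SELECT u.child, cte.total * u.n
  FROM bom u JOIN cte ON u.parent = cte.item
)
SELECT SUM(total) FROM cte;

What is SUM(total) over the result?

Base: (Bearing, total=1).
Iteration 1: components of {Bearing} -> Housing = 1*5 = 5, Ring = 1*4 = 4.
Iteration 2: components of {Housing,Ring} -> Clip = 4*3 = 12, Plate = 5*1 = 5, Seal = 4*3 = 12.
Iteration 3: components of {Clip,Plate,Seal} -> Motor = 12*1 = 12.
Iteration 4: no further components; recursion stops.
SUM(total) = 1 + 4 + 5 + 12 + 12 + 5 + 12 = 51.

51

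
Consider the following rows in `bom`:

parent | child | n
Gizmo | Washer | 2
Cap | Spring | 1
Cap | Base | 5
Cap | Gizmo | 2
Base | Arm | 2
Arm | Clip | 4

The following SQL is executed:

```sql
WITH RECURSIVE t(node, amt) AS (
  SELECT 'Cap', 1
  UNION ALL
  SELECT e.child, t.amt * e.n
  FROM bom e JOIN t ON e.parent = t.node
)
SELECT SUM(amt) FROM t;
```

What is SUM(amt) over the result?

63

Base: (Cap, amt=1).
Iteration 1: components of {Cap} -> Base = 1*5 = 5, Gizmo = 1*2 = 2, Spring = 1*1 = 1.
Iteration 2: components of {Base,Gizmo,Spring} -> Arm = 5*2 = 10, Washer = 2*2 = 4.
Iteration 3: components of {Arm,Washer} -> Clip = 10*4 = 40.
Iteration 4: no further components; recursion stops.
SUM(amt) = 1 + 2 + 5 + 1 + 4 + 10 + 40 = 63.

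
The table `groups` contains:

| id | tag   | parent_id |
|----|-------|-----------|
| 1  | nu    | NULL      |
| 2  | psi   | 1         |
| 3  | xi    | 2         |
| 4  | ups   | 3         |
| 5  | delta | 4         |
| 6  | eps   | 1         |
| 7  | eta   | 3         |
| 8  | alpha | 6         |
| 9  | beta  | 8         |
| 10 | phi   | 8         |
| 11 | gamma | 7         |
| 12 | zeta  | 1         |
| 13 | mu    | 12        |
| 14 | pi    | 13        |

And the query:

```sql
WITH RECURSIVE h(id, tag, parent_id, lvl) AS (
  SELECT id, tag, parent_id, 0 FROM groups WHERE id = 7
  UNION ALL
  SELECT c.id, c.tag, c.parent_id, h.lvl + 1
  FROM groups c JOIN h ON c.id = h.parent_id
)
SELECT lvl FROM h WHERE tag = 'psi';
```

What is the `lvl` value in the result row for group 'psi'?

Base: id=7 (eta), parent_id=3, lvl 0.
Iteration 1: join on id=3 -> xi (id 3, parent_id=2, lvl 1).
Iteration 2: join on id=2 -> psi (id 2, parent_id=1, lvl 2).
Iteration 3: join on id=1 -> nu (id 1, parent_id=NULL, lvl 3).
Iteration 4: parent_id is NULL; no match; recursion stops.

2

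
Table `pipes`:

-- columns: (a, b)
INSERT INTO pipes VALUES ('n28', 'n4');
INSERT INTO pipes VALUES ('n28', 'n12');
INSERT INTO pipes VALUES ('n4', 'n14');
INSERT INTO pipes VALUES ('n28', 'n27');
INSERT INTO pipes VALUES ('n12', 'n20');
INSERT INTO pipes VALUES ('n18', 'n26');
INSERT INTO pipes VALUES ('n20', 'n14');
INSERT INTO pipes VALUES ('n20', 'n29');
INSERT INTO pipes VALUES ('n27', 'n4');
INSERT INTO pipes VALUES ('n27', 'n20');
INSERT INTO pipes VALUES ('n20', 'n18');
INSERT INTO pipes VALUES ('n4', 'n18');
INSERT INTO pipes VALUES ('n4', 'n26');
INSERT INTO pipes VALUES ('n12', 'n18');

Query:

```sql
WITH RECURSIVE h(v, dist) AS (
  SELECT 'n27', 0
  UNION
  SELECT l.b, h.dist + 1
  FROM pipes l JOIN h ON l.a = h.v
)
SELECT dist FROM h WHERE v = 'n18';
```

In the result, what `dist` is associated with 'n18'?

Base: (n27, dist=0).
Iteration 1: edges from {n27} -> (n20, dist=1), (n4, dist=1).
Iteration 2: edges from {n20,n4} -> (n14, dist=2), (n18, dist=2), (n26, dist=2), (n29, dist=2). [UNION drops 2 duplicate row(s)]
Iteration 3: edges from {n14,n18,n26,n29} -> (n26, dist=3).
Iteration 4: no outgoing edges from {n26}; recursion stops.

2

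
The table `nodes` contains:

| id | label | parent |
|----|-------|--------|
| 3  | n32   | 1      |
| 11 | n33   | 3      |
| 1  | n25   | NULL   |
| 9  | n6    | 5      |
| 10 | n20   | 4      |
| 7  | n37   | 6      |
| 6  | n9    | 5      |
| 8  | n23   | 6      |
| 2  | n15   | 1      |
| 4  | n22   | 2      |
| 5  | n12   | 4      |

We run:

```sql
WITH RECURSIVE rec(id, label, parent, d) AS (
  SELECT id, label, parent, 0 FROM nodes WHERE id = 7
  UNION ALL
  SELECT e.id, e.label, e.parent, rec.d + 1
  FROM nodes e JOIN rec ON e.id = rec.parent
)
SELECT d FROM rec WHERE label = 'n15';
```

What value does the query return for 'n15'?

Base: id=7 (n37), parent=6, d 0.
Iteration 1: join on id=6 -> n9 (id 6, parent=5, d 1).
Iteration 2: join on id=5 -> n12 (id 5, parent=4, d 2).
Iteration 3: join on id=4 -> n22 (id 4, parent=2, d 3).
Iteration 4: join on id=2 -> n15 (id 2, parent=1, d 4).
Iteration 5: join on id=1 -> n25 (id 1, parent=NULL, d 5).
Iteration 6: parent is NULL; no match; recursion stops.

4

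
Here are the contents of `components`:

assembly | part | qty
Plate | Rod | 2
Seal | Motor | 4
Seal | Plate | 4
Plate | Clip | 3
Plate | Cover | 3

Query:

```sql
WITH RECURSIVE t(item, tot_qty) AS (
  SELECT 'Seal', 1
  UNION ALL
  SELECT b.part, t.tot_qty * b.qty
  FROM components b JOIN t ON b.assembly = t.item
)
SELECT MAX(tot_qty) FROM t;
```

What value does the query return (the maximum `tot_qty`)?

Base: (Seal, tot_qty=1).
Iteration 1: components of {Seal} -> Motor = 1*4 = 4, Plate = 1*4 = 4.
Iteration 2: components of {Motor,Plate} -> Clip = 4*3 = 12, Cover = 4*3 = 12, Rod = 4*2 = 8.
Iteration 3: no further components; recursion stops.
tot_qty values: 1, 4, 4, 8, 12, 12; the maximum is 12.

12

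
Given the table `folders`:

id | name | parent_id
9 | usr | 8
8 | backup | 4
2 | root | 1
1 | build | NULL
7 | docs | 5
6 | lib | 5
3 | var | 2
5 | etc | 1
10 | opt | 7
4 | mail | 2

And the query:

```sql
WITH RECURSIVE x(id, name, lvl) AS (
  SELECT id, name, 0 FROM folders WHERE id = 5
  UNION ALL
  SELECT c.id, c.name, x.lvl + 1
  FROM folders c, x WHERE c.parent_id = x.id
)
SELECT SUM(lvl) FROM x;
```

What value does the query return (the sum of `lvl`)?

Base: id=5 (etc) at lvl 0.
Iteration 1: rows with parent_id in {5} -> lib (id 6, lvl 1), docs (id 7, lvl 1).
Iteration 2: rows with parent_id in {6,7} -> opt (id 10, lvl 2).
Iteration 3: no rows with parent_id in {10}; recursion stops.
SUM(lvl) = 0 + 1 + 1 + 2 = 4.

4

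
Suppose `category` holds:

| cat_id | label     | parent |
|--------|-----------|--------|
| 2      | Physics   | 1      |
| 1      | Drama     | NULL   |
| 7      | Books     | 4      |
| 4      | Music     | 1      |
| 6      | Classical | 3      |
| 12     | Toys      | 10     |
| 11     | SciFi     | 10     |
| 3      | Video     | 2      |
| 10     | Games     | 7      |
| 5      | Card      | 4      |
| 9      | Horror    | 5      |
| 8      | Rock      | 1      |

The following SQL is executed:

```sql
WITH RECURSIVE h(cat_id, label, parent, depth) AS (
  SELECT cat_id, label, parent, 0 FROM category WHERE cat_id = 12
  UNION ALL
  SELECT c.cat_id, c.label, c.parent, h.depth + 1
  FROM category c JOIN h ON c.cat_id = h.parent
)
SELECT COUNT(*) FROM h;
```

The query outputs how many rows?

Base: cat_id=12 (Toys), parent=10, depth 0.
Iteration 1: join on cat_id=10 -> Games (id 10, parent=7, depth 1).
Iteration 2: join on cat_id=7 -> Books (id 7, parent=4, depth 2).
Iteration 3: join on cat_id=4 -> Music (id 4, parent=1, depth 3).
Iteration 4: join on cat_id=1 -> Drama (id 1, parent=NULL, depth 4).
Iteration 5: parent is NULL; no match; recursion stops.
Total rows emitted: 5.

5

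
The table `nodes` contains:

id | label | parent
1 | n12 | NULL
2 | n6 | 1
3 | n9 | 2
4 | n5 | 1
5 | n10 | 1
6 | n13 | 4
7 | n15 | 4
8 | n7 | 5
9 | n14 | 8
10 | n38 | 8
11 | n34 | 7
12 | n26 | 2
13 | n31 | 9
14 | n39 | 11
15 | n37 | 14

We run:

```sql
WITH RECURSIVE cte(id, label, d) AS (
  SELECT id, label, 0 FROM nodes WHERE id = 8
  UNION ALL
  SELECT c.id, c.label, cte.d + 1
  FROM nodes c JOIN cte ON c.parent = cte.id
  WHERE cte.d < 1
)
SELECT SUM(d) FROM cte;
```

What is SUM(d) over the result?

Base: id=8 (n7) at d 0.
Iteration 1: rows with parent in {8} -> n14 (id 9, d 1), n38 (id 10, d 1).
Iteration 2: d < 1 fails for all current rows; recursion stops.
SUM(d) = 0 + 1 + 1 = 2.

2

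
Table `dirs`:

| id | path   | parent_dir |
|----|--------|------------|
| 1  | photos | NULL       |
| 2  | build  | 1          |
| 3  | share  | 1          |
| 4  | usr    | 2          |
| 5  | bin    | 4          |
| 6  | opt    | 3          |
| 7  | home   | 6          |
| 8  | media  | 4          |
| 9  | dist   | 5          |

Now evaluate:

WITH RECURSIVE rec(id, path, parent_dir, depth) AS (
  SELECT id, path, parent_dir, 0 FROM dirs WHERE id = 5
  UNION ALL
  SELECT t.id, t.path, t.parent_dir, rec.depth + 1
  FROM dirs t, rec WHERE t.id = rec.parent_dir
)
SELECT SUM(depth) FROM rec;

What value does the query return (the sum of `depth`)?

6

Base: id=5 (bin), parent_dir=4, depth 0.
Iteration 1: join on id=4 -> usr (id 4, parent_dir=2, depth 1).
Iteration 2: join on id=2 -> build (id 2, parent_dir=1, depth 2).
Iteration 3: join on id=1 -> photos (id 1, parent_dir=NULL, depth 3).
Iteration 4: parent_dir is NULL; no match; recursion stops.
SUM(depth) = 0 + 1 + 2 + 3 = 6.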